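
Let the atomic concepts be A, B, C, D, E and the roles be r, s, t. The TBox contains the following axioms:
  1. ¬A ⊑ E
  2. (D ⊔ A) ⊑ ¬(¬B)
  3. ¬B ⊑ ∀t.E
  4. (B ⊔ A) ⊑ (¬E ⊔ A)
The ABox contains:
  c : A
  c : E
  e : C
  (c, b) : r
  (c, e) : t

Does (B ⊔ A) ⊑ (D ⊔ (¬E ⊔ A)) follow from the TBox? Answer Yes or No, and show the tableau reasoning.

1. (B ⊔ A) ⊑ (D ⊔ (¬E ⊔ A))  ⇔  ((B ⊔ A) ⊓ (¬D ⊓ (E ⊓ ¬A))) unsat w.r.t. T
   all branches close; clash {A, ¬A} at x₀
2. Hence (B ⊔ A) ⊑ (D ⊔ (¬E ⊔ A)): entailed.

Yes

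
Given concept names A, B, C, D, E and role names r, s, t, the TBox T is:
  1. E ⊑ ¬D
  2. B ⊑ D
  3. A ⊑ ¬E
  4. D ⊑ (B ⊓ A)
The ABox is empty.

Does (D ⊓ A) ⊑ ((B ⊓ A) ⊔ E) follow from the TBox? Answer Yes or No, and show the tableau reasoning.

Yes

1. (D ⊓ A) ⊑ ((B ⊓ A) ⊔ E)  ⇔  ((D ⊓ A) ⊓ ((¬B ⊔ ¬A) ⊓ ¬E)) unsat w.r.t. T
   all branches close; clash {A, ¬A} at x₀
2. Hence (D ⊓ A) ⊑ ((B ⊓ A) ⊔ E): entailed.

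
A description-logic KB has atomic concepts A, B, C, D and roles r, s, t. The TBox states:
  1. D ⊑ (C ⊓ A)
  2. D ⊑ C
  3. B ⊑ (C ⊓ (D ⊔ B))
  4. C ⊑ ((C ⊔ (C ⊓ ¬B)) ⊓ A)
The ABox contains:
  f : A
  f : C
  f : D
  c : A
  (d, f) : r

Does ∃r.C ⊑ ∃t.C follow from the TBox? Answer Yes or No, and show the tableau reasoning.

No

1. ∃r.C ⊑ ∃t.C  ⇔  (∃r.C ⊓ ∀t.¬C) unsat w.r.t. T
   open: L(x₀) ⊇ {¬B, ¬C, ¬D, ∀t.¬C, ∃r.C} (+ ∃-successors)
2. Hence ∃r.C ⊑ ∃t.C: not entailed.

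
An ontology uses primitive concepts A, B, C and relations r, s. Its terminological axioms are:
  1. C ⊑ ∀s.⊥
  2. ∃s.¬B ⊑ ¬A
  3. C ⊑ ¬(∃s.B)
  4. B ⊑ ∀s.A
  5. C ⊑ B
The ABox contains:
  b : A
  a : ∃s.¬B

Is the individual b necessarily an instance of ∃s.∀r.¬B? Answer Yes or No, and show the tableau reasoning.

No

1. b : ∃s.∀r.¬B?  L(b) = {A} ∪ {∀s.∃r.B}
   open: L(b) ⊇ {A, ¬B, ¬C, ∀s.B, ∀s.∃r.B} — b ∉ ∃s.∀r.¬B possible
2. Hence b : ∃s.∀r.¬B: not entailed.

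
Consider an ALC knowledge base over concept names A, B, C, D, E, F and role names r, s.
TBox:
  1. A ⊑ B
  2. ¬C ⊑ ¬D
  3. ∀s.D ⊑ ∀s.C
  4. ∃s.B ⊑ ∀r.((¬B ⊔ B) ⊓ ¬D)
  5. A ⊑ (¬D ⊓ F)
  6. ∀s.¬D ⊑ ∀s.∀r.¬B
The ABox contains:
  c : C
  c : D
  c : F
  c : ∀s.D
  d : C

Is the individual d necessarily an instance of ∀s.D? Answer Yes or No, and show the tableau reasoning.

No

1. d : ∀s.D?  L(d) = {C} ∪ {∃s.¬D}
   open: L(d) ⊇ {C, ¬A, ∀s.¬B, ∃s.D, ∃s.¬D} (+ ∃-successors) — d ∉ ∀s.D possible
2. Hence d : ∀s.D: not entailed.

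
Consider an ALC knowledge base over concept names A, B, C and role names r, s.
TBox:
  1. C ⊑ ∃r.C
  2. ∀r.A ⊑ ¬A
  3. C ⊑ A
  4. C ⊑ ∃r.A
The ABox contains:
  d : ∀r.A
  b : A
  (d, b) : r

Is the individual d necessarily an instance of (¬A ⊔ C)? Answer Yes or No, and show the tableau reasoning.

Yes

1. d : (¬A ⊔ C)?  L(d) = {∀r.A} ∪ {(A ⊓ ¬C)}
   clash {A, ¬A} at d — d ∈ (¬A ⊔ C)
2. Hence d : (¬A ⊔ C): entailed.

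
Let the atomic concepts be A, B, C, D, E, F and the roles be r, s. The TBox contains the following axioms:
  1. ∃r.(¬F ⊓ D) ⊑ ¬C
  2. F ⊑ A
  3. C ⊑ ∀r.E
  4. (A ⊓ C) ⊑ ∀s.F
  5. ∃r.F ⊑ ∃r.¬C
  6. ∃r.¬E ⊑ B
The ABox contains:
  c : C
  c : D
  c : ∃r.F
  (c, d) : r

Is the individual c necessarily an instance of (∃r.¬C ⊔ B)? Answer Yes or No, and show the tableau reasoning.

1. c : (∃r.¬C ⊔ B)?  L(c) = {C, D, ∃r.F} ∪ {(∀r.C ⊓ ¬B)}
   clash {C, ¬C} at c — c ∈ (∃r.¬C ⊔ B)
2. Hence c : (∃r.¬C ⊔ B): entailed.

Yes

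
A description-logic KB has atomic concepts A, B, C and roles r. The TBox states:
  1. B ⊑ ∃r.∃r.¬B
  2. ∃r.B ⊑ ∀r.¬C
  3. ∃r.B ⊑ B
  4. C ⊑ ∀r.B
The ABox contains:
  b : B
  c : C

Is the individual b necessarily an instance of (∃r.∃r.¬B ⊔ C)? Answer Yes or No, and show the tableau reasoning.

1. b : (∃r.∃r.¬B ⊔ C)?  L(b) = {B} ∪ {(∀r.∀r.B ⊓ ¬C)}
   clash {B, ¬B} at an ∃-successor — b ∈ (∃r.∃r.¬B ⊔ C)
2. Hence b : (∃r.∃r.¬B ⊔ C): entailed.

Yes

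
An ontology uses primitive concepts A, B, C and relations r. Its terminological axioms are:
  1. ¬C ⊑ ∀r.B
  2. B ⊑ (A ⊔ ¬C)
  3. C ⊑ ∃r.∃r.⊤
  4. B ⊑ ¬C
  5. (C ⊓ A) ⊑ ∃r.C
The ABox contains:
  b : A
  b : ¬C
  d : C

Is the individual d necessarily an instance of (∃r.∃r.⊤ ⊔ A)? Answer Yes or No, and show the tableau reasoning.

Yes

1. d : (∃r.∃r.⊤ ⊔ A)?  L(d) = {C} ∪ {(∀r.∀r.⊥ ⊓ ¬A)}
   clash {C, ¬C} at d — d ∈ (∃r.∃r.⊤ ⊔ A)
2. Hence d : (∃r.∃r.⊤ ⊔ A): entailed.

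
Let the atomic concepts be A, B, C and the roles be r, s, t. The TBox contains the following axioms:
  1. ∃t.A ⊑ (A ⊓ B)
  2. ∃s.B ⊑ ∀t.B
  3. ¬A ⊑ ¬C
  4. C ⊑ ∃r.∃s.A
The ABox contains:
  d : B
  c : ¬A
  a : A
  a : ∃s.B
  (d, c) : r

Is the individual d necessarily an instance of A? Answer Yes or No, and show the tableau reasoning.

No

1. d : A?  L(d) = {B} ∪ {¬A}
   apply at d: ¬A⊑¬C
   open: L(d) ⊇ {B, ¬A, ¬C, ∀s.¬B, ∀t.¬A} — d ∉ A possible
2. Hence d : A: not entailed.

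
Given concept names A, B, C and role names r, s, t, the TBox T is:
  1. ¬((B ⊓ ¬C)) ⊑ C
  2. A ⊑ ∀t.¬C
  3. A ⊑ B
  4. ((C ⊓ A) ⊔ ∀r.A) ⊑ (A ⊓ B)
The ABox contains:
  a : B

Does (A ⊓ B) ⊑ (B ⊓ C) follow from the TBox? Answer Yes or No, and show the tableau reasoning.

1. (A ⊓ B) ⊑ (B ⊓ C)  ⇔  ((A ⊓ B) ⊓ (¬B ⊔ ¬C)) unsat w.r.t. T
   apply at x₀: A⊑∀t.¬C
   open: L(x₀) ⊇ {A, B, ¬C, ∀t.¬C}
2. Hence (A ⊓ B) ⊑ (B ⊓ C): not entailed.

No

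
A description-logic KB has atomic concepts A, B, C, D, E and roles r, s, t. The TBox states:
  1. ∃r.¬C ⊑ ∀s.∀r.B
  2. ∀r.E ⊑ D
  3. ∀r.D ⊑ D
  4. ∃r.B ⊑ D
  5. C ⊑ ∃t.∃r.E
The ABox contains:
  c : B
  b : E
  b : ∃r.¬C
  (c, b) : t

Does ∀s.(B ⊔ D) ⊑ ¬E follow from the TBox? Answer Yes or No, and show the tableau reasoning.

No

1. ∀s.(B ⊔ D) ⊑ ¬E  ⇔  (∀s.(B ⊔ D) ⊓ E) unsat w.r.t. T
   open: L(x₀) ⊇ {E, ¬C, ∀r.C, ∀r.¬B, ∀s.(B ⊔ D), …} (+ ∃-successors)
2. Hence ∀s.(B ⊔ D) ⊑ ¬E: not entailed.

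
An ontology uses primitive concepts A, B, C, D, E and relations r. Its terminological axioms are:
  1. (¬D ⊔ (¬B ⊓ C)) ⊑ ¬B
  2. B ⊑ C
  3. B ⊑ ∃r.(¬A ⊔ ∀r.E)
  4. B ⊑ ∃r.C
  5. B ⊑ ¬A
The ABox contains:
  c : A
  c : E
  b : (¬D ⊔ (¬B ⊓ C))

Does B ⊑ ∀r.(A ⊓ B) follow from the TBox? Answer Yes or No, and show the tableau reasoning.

No

1. B ⊑ ∀r.(A ⊓ B)  ⇔  (B ⊓ ∃r.(¬A ⊔ ¬B)) unsat w.r.t. T
   apply at x₀: B⊑C; B⊑∃r.(¬A ⊔ ∀r.E); B⊑∃r.C
   open: L(x₀) ⊇ {B, C, D, ¬A, ∃r.(¬A ⊔ ¬B), …} (+ ∃-successors)
2. Hence B ⊑ ∀r.(A ⊓ B): not entailed.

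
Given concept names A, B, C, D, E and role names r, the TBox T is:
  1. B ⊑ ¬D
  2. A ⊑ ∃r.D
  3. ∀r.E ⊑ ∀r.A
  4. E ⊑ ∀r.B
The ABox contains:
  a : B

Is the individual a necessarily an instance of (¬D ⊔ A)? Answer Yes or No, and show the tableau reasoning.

Yes

1. a : (¬D ⊔ A)?  L(a) = {B} ∪ {(D ⊓ ¬A)}
   clash {D, ¬D} at a — a ∈ (¬D ⊔ A)
2. Hence a : (¬D ⊔ A): entailed.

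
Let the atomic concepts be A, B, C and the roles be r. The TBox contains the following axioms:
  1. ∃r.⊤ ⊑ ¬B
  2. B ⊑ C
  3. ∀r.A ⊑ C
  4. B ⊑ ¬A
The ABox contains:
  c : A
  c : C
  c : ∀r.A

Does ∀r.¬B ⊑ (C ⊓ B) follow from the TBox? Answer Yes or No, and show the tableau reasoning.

1. ∀r.¬B ⊑ (C ⊓ B)  ⇔  (∀r.¬B ⊓ (¬C ⊔ ¬B)) unsat w.r.t. T
   open: L(x₀) ⊇ {¬B, ∀r.¬B, ∃r.¬A} (+ ∃-successors)
2. Hence ∀r.¬B ⊑ (C ⊓ B): not entailed.

No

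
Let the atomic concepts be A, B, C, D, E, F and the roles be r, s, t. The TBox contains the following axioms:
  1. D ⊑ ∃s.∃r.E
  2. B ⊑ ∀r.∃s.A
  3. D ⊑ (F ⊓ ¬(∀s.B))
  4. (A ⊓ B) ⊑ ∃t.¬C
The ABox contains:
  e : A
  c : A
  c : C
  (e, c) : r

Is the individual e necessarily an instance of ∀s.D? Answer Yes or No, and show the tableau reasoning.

No

1. e : ∀s.D?  L(e) = {A} ∪ {∃s.¬D}
   open: L(e) ⊇ {A, ¬B, ¬D, ∃s.¬D} (+ ∃-successors) — e ∉ ∀s.D possible
2. Hence e : ∀s.D: not entailed.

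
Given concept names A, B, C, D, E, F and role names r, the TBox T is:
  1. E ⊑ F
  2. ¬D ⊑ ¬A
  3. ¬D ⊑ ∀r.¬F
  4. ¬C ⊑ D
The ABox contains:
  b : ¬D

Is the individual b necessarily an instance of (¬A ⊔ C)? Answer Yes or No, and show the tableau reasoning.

Yes

1. b : (¬A ⊔ C)?  L(b) = {¬D} ∪ {(A ⊓ ¬C)}
   clash {D, ¬D} at b — b ∈ (¬A ⊔ C)
2. Hence b : (¬A ⊔ C): entailed.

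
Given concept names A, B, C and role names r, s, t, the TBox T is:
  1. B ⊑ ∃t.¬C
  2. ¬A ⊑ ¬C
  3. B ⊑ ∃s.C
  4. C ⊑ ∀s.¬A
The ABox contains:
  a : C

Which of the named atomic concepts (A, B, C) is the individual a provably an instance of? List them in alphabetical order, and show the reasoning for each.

{A, C}

1. a : A?  L(a) = {C} ∪ {¬A}
   clash {C, ¬C} at a — a ∈ A
2. a : B?  L(a) = {C} ∪ {¬B}
   apply at a: C⊑∀s.¬A
   open: L(a) ⊇ {A, C, ¬B, ∀s.¬A} — a ∉ B possible
3. a : C?  L(a) = {C} ∪ {¬C}
   clash {C, ¬C} at a — a ∈ C
4. Entailed for a: {A, C}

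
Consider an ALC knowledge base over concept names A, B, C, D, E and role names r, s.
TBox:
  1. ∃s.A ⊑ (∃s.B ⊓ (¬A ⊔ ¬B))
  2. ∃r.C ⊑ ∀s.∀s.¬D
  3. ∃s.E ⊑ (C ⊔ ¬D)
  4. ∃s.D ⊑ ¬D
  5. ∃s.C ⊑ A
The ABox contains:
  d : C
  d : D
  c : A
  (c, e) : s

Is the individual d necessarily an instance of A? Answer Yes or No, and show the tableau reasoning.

No

1. d : A?  L(d) = {C, D} ∪ {¬A}
   open: L(d) ⊇ {C, D, ¬A, ∀r.¬C, ∀s.¬A, …} — d ∉ A possible
2. Hence d : A: not entailed.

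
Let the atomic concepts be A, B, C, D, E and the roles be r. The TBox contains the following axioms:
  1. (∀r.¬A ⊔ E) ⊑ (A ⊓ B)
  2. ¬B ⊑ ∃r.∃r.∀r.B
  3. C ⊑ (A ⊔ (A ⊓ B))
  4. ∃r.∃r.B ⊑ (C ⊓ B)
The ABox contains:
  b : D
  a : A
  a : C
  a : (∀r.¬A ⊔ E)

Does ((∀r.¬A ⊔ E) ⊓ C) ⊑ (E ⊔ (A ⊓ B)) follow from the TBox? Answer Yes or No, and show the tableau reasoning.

Yes

1. ((∀r.¬A ⊔ E) ⊓ C) ⊑ (E ⊔ (A ⊓ B))  ⇔  (((∀r.¬A ⊔ E) ⊓ C) ⊓ (¬E ⊓ (¬A ⊔ ¬B))) unsat w.r.t. T
   all branches close; clash {B, ¬B} at x₀
2. Hence ((∀r.¬A ⊔ E) ⊓ C) ⊑ (E ⊔ (A ⊓ B)): entailed.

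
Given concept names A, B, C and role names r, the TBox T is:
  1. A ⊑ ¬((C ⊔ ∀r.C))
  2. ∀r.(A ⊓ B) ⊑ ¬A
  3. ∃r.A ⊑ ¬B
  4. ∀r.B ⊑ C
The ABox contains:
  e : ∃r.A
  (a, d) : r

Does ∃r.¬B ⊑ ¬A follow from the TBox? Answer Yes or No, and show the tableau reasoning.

1. ∃r.¬B ⊑ ¬A  ⇔  (∃r.¬B ⊓ A) unsat w.r.t. T
   apply at x₀: A⊑¬((C ⊔ ∀r.C))
   open: L(x₀) ⊇ {A, ¬C, ∀r.¬A, ∃r.(¬A ⊔ ¬B), ∃r.¬B, …} (+ ∃-successors)
2. Hence ∃r.¬B ⊑ ¬A: not entailed.

No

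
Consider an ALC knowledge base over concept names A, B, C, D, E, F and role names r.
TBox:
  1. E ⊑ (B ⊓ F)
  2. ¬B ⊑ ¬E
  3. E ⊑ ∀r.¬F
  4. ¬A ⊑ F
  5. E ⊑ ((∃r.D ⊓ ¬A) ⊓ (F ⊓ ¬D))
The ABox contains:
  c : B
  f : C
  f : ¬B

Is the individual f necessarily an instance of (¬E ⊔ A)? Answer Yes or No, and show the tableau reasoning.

1. f : (¬E ⊔ A)?  L(f) = {C, ¬B} ∪ {(E ⊓ ¬A)}
   clash {E, ¬E} at f — f ∈ (¬E ⊔ A)
2. Hence f : (¬E ⊔ A): entailed.

Yes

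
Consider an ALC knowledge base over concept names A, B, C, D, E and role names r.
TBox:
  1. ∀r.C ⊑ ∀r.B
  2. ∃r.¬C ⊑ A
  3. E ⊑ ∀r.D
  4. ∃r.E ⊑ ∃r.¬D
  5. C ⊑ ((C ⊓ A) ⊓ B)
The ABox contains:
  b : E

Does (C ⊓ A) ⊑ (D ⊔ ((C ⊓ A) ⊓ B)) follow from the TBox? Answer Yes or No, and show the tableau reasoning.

1. (C ⊓ A) ⊑ (D ⊔ ((C ⊓ A) ⊓ B))  ⇔  ((C ⊓ A) ⊓ (¬D ⊓ ((¬C ⊔ ¬A) ⊔ ¬B))) unsat w.r.t. T
   all branches close; clash {B, ¬B} at x₀
2. Hence (C ⊓ A) ⊑ (D ⊔ ((C ⊓ A) ⊓ B)): entailed.

Yes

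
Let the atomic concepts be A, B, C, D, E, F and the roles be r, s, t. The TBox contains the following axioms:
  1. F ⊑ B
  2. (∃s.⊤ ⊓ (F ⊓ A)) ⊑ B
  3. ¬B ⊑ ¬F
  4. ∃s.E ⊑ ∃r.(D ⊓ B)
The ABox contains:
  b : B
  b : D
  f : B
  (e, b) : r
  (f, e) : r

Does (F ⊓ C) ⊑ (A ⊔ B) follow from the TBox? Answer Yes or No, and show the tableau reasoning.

Yes

1. (F ⊓ C) ⊑ (A ⊔ B)  ⇔  ((F ⊓ C) ⊓ (¬A ⊓ ¬B)) unsat w.r.t. T
   all branches close; clash {F, ¬F} at x₀
2. Hence (F ⊓ C) ⊑ (A ⊔ B): entailed.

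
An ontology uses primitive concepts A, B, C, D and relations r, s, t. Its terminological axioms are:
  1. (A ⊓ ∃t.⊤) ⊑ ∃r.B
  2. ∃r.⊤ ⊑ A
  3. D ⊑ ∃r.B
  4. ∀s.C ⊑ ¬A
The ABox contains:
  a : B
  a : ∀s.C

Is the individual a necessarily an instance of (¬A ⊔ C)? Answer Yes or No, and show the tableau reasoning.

Yes

1. a : (¬A ⊔ C)?  L(a) = {B, ∀s.C} ∪ {(A ⊓ ¬C)}
   clash {A, ¬A} at a — a ∈ (¬A ⊔ C)
2. Hence a : (¬A ⊔ C): entailed.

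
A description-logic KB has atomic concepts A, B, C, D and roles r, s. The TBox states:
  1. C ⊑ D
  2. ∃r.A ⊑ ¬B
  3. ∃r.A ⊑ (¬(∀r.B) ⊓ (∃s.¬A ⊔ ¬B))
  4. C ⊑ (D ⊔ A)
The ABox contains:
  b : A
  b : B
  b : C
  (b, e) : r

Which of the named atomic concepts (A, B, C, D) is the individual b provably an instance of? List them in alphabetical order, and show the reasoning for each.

1. b : A?  L(b) = {A, B, C} ∪ {¬A}
   clash {A, ¬A} at b — b ∈ A
2. b : B?  L(b) = {A, B, C} ∪ {¬B}
   clash {B, ¬B} at b — b ∈ B
3. b : C?  L(b) = {A, B, C} ∪ {¬C}
   clash {C, ¬C} at b — b ∈ C
4. b : D?  L(b) = {A, B, C} ∪ {¬D}
   clash {D, ¬D} at b — b ∈ D
5. Entailed for b: {A, B, C, D}

{A, B, C, D}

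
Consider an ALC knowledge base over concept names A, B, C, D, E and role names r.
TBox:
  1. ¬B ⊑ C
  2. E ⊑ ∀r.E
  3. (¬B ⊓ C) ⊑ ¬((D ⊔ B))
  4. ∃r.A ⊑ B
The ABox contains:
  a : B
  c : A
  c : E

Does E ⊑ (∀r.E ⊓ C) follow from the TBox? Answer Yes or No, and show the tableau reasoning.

1. E ⊑ (∀r.E ⊓ C)  ⇔  (E ⊓ (∃r.¬E ⊔ ¬C)) unsat w.r.t. T
   apply at x₀: E⊑∀r.E
   open: L(x₀) ⊇ {B, E, ¬C, ∀r.E}
2. Hence E ⊑ (∀r.E ⊓ C): not entailed.

No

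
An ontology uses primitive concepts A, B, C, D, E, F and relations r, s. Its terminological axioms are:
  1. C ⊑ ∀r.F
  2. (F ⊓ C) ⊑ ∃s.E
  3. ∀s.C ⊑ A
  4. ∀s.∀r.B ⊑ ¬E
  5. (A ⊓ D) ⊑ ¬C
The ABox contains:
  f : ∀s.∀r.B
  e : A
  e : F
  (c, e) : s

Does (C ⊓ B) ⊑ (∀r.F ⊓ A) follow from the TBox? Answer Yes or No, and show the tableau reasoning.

1. (C ⊓ B) ⊑ (∀r.F ⊓ A)  ⇔  ((C ⊓ B) ⊓ (∃r.¬F ⊔ ¬A)) unsat w.r.t. T
   apply at x₀: C⊑∀r.F
   open: L(x₀) ⊇ {B, C, ¬A, ¬F, ∀r.F, …} (+ ∃-successors)
2. Hence (C ⊓ B) ⊑ (∀r.F ⊓ A): not entailed.

No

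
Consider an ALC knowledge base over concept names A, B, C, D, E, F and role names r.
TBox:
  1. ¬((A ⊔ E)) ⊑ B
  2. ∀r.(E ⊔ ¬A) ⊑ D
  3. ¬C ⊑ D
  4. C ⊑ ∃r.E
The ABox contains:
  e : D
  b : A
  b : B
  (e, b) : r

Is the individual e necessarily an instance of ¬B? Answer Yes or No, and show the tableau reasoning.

No

1. e : ¬B?  L(e) = {D} ∪ {B}
   open: L(e) ⊇ {B, D, ¬C} — e ∉ ¬B possible
2. Hence e : ¬B: not entailed.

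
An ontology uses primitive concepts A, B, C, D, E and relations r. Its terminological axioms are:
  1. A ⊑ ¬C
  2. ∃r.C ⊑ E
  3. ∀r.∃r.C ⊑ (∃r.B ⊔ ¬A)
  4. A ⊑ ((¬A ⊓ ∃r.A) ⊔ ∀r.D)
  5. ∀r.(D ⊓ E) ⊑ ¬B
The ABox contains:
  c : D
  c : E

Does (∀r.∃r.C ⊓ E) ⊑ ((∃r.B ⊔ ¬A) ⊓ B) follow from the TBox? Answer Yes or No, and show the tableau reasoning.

1. (∀r.∃r.C ⊓ E) ⊑ ((∃r.B ⊔ ¬A) ⊓ B)  ⇔  ((∀r.∃r.C ⊓ E) ⊓ ((∀r.¬B ⊓ A) ⊔ ¬B)) unsat w.r.t. T
   apply at x₀: ∀r.∃r.C⊑(∃r.B ⊔ ¬A)
   open: L(x₀) ⊇ {E, ¬A, ¬B, ∀r.∃r.C}
2. Hence (∀r.∃r.C ⊓ E) ⊑ ((∃r.B ⊔ ¬A) ⊓ B): not entailed.

No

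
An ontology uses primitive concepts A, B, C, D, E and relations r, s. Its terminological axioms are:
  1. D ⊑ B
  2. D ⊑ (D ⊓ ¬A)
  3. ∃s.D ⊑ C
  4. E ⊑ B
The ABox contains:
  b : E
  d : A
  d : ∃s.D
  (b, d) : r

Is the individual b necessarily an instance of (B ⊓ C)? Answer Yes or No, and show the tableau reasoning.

1. b : (B ⊓ C)?  L(b) = {E} ∪ {(¬B ⊔ ¬C)}
   apply at b: E⊑B
   open: L(b) ⊇ {B, E, ¬C, ¬D, ∀s.¬D} — b ∉ (B ⊓ C) possible
2. Hence b : (B ⊓ C): not entailed.

No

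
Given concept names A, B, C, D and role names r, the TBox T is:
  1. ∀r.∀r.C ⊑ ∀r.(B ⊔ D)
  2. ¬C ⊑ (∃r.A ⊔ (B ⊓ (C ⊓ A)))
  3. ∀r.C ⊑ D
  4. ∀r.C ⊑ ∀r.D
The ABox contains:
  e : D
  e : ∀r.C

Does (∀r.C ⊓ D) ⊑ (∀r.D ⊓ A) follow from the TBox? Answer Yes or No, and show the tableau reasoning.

No

1. (∀r.C ⊓ D) ⊑ (∀r.D ⊓ A)  ⇔  ((∀r.C ⊓ D) ⊓ (∃r.¬D ⊔ ¬A)) unsat w.r.t. T
   apply at x₀: ∀r.C⊑∀r.D
   open: L(x₀) ⊇ {C, D, ¬A, ∀r.C, ∀r.D, …} (+ ∃-successors)
2. Hence (∀r.C ⊓ D) ⊑ (∀r.D ⊓ A): not entailed.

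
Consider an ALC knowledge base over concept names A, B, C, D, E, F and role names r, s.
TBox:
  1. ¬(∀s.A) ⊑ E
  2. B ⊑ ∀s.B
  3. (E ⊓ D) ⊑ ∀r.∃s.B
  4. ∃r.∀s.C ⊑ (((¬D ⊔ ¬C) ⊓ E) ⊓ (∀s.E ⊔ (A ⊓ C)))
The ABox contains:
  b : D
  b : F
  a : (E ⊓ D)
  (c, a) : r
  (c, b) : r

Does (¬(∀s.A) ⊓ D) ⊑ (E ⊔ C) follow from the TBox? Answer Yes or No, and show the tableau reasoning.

1. (¬(∀s.A) ⊓ D) ⊑ (E ⊔ C)  ⇔  ((∃s.¬A ⊓ D) ⊓ (¬E ⊓ ¬C)) unsat w.r.t. T
   all branches close; clash {E, ¬E} at x₀
2. Hence (¬(∀s.A) ⊓ D) ⊑ (E ⊔ C): entailed.

Yes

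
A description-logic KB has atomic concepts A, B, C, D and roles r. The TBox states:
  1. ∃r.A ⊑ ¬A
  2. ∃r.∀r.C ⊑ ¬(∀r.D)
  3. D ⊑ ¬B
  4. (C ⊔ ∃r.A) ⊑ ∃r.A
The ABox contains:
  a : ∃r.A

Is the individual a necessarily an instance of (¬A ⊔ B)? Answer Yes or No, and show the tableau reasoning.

1. a : (¬A ⊔ B)?  L(a) = {∃r.A} ∪ {(A ⊓ ¬B)}
   clash {A, ¬A} at a — a ∈ (¬A ⊔ B)
2. Hence a : (¬A ⊔ B): entailed.

Yes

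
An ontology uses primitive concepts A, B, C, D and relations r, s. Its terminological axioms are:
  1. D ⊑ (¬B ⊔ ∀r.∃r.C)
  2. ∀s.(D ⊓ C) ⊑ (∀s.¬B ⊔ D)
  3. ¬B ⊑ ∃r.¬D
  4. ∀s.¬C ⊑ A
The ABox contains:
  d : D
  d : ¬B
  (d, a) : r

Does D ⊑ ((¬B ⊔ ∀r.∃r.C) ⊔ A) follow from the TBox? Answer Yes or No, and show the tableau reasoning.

1. D ⊑ ((¬B ⊔ ∀r.∃r.C) ⊔ A)  ⇔  (D ⊓ ((B ⊓ ∃r.∀r.¬C) ⊓ ¬A)) unsat w.r.t. T
   all branches close; clash {A, ¬A} at x₀
2. Hence D ⊑ ((¬B ⊔ ∀r.∃r.C) ⊔ A): entailed.

Yes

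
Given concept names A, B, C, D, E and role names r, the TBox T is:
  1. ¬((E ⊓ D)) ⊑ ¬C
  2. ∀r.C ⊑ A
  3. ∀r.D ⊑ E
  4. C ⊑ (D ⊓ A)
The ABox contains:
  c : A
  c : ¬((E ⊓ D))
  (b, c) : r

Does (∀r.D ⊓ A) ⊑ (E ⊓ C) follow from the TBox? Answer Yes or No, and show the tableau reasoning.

No

1. (∀r.D ⊓ A) ⊑ (E ⊓ C)  ⇔  ((∀r.D ⊓ A) ⊓ (¬E ⊔ ¬C)) unsat w.r.t. T
   apply at x₀: ∀r.D⊑E
   open: L(x₀) ⊇ {A, D, E, ¬C, ∀r.D}
2. Hence (∀r.D ⊓ A) ⊑ (E ⊓ C): not entailed.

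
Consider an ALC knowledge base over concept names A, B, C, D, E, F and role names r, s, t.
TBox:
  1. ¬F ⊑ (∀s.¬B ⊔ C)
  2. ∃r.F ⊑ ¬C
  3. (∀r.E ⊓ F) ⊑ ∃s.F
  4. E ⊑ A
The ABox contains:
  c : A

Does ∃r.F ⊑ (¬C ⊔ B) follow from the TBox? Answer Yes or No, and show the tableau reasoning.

Yes

1. ∃r.F ⊑ (¬C ⊔ B)  ⇔  (∃r.F ⊓ (C ⊓ ¬B)) unsat w.r.t. T
   all branches close; clash {C, ¬C} at x₀
2. Hence ∃r.F ⊑ (¬C ⊔ B): entailed.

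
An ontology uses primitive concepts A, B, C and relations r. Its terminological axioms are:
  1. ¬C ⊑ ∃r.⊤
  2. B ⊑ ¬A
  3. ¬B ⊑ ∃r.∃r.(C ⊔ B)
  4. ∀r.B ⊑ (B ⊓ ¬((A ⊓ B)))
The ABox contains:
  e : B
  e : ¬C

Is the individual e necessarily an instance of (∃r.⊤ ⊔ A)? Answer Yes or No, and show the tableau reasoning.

Yes

1. e : (∃r.⊤ ⊔ A)?  L(e) = {B, ¬C} ∪ {(∀r.⊥ ⊓ ¬A)}
   clash ⊥ at an ∃-successor — e ∈ (∃r.⊤ ⊔ A)
2. Hence e : (∃r.⊤ ⊔ A): entailed.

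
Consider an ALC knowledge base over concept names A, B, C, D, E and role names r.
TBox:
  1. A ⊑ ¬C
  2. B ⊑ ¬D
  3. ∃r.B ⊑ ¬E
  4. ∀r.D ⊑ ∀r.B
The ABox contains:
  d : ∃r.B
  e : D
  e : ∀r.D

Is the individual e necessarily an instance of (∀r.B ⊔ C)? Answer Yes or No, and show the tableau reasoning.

1. e : (∀r.B ⊔ C)?  L(e) = {D, ∀r.D} ∪ {(∃r.¬B ⊓ ¬C)}
   clash {D, ¬D} at e — e ∈ (∀r.B ⊔ C)
2. Hence e : (∀r.B ⊔ C): entailed.

Yes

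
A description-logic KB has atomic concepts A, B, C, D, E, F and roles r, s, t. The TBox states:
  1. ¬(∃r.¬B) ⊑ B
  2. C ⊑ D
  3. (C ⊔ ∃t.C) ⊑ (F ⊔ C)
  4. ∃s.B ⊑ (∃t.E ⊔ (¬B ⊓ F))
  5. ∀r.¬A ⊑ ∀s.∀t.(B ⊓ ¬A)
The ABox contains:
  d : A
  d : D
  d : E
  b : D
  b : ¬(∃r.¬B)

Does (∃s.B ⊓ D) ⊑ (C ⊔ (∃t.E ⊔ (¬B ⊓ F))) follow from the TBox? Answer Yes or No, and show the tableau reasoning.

Yes

1. (∃s.B ⊓ D) ⊑ (C ⊔ (∃t.E ⊔ (¬B ⊓ F)))  ⇔  ((∃s.B ⊓ D) ⊓ (¬C ⊓ (∀t.¬E ⊓ (B ⊔ ¬F)))) unsat w.r.t. T
   all branches close; clash {C, ¬C} at x₀
2. Hence (∃s.B ⊓ D) ⊑ (C ⊔ (∃t.E ⊔ (¬B ⊓ F))): entailed.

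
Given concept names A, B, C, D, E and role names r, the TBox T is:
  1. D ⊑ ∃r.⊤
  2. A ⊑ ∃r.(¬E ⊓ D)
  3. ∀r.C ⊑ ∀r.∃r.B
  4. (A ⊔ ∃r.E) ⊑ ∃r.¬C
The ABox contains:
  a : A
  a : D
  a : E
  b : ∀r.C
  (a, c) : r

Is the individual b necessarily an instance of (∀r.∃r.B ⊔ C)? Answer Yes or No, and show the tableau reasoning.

1. b : (∀r.∃r.B ⊔ C)?  L(b) = {∀r.C} ∪ {(∃r.∀r.¬B ⊓ ¬C)}
   clash {C, ¬C} at an ∃-successor — b ∈ (∀r.∃r.B ⊔ C)
2. Hence b : (∀r.∃r.B ⊔ C): entailed.

Yes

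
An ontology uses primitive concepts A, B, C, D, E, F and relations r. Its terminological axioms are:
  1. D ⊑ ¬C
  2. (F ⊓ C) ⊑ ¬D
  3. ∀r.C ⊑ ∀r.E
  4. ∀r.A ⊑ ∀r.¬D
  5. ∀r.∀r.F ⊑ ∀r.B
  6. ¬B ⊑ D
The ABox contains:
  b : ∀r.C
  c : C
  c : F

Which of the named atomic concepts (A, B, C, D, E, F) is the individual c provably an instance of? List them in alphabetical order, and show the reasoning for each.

{B, C, F}

1. c : A?  L(c) = {C, F} ∪ {¬A}
   open: L(c) ⊇ {B, C, F, ¬A, ¬D, …} (+ ∃-successors) — c ∉ A possible
2. c : B?  L(c) = {C, F} ∪ {¬B}
   clash {C, ¬C} at c — c ∈ B
3. c : C?  L(c) = {C, F} ∪ {¬C}
   clash {C, ¬C} at c — c ∈ C
4. c : D?  L(c) = {C, F} ∪ {¬D}
   open: L(c) ⊇ {B, C, F, ¬D, ∃r.¬A, …} (+ ∃-successors) — c ∉ D possible
5. c : E?  L(c) = {C, F} ∪ {¬E}
   open: L(c) ⊇ {B, C, F, ¬D, ¬E, …} (+ ∃-successors) — c ∉ E possible
6. c : F?  L(c) = {C, F} ∪ {¬F}
   clash {F, ¬F} at c — c ∈ F
7. Entailed for c: {B, C, F}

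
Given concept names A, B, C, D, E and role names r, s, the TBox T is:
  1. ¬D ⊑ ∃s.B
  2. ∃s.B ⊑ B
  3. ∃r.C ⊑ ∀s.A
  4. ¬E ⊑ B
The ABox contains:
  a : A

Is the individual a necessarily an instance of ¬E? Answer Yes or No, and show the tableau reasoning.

No

1. a : ¬E?  L(a) = {A} ∪ {E}
   open: L(a) ⊇ {A, D, E, ∀r.¬C, ∀s.¬B} — a ∉ ¬E possible
2. Hence a : ¬E: not entailed.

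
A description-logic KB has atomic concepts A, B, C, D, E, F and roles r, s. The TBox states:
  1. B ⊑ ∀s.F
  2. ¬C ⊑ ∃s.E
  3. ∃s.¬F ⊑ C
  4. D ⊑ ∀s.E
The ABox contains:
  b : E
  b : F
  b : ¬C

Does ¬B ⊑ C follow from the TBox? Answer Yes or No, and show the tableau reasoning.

No

1. ¬B ⊑ C  ⇔  (¬B ⊓ ¬C) unsat w.r.t. T
   apply at x₀: ¬C⊑∃s.E
   open: L(x₀) ⊇ {¬B, ¬C, ¬D, ∀s.F, ∃s.E} (+ ∃-successors)
2. Hence ¬B ⊑ C: not entailed.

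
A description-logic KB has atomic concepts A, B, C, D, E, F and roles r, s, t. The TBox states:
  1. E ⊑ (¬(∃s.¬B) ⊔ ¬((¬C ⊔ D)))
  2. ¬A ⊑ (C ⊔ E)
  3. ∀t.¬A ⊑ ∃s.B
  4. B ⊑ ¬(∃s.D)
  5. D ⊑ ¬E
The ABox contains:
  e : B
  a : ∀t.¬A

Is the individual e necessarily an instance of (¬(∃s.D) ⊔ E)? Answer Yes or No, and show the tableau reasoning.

Yes

1. e : (¬(∃s.D) ⊔ E)?  L(e) = {B} ∪ {(∃s.D ⊓ ¬E)}
   clash {E, ¬E} at e — e ∈ (¬(∃s.D) ⊔ E)
2. Hence e : (¬(∃s.D) ⊔ E): entailed.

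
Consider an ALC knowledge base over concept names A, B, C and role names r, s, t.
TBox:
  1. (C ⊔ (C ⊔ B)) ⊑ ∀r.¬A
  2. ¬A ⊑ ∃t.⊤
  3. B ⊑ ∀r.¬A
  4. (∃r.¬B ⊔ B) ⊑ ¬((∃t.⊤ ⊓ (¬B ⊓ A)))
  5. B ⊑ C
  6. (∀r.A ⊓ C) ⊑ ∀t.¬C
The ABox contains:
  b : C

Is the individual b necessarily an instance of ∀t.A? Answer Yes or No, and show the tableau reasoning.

1. b : ∀t.A?  L(b) = {C} ∪ {∃t.¬A}
   open: L(b) ⊇ {A, C, ¬B, ∀r.B, ∀r.¬A, …} (+ ∃-successors) — b ∉ ∀t.A possible
2. Hence b : ∀t.A: not entailed.

No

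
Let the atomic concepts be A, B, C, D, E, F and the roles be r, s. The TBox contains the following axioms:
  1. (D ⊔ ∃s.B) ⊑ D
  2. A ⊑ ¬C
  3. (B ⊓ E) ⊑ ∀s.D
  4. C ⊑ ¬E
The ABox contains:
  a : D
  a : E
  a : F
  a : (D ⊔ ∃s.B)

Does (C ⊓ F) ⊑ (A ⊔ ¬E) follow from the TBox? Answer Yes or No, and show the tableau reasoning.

1. (C ⊓ F) ⊑ (A ⊔ ¬E)  ⇔  ((C ⊓ F) ⊓ (¬A ⊓ E)) unsat w.r.t. T
   all branches close; clash {E, ¬E} at x₀
2. Hence (C ⊓ F) ⊑ (A ⊔ ¬E): entailed.

Yes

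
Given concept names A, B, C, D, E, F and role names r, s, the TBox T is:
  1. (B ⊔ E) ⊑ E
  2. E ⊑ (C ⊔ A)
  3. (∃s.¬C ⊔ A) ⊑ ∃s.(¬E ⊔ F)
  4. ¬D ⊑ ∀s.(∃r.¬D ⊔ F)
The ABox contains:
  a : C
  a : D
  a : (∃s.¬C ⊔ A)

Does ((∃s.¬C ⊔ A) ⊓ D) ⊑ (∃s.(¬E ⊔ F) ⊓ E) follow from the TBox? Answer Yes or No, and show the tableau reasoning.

1. ((∃s.¬C ⊔ A) ⊓ D) ⊑ (∃s.(¬E ⊔ F) ⊓ E)  ⇔  (((∃s.¬C ⊔ A) ⊓ D) ⊓ (∀s.(E ⊓ ¬F) ⊔ ¬E)) unsat w.r.t. T
   apply at x₀: (∃s.¬C ⊔ A)⊑∃s.(¬E ⊔ F)
   open: L(x₀) ⊇ {D, ¬B, ¬E, ∃s.(¬E ⊔ F), ∃s.¬C} (+ ∃-successors)
2. Hence ((∃s.¬C ⊔ A) ⊓ D) ⊑ (∃s.(¬E ⊔ F) ⊓ E): not entailed.

No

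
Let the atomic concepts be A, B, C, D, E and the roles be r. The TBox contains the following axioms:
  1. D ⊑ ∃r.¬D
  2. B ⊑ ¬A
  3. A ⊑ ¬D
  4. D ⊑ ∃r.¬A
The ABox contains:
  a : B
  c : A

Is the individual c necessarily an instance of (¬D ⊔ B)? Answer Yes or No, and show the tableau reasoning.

1. c : (¬D ⊔ B)?  L(c) = {A} ∪ {(D ⊓ ¬B)}
   clash {D, ¬D} at c — c ∈ (¬D ⊔ B)
2. Hence c : (¬D ⊔ B): entailed.

Yes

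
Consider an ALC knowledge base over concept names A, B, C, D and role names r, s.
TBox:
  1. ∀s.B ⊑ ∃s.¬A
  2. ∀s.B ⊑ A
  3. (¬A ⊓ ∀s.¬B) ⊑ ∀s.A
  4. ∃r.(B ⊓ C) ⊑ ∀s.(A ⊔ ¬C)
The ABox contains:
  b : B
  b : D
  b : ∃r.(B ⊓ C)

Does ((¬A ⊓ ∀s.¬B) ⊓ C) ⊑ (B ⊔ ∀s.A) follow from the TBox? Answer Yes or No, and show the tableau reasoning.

Yes

1. ((¬A ⊓ ∀s.¬B) ⊓ C) ⊑ (B ⊔ ∀s.A)  ⇔  (((¬A ⊓ ∀s.¬B) ⊓ C) ⊓ (¬B ⊓ ∃s.¬A)) unsat w.r.t. T
   all branches close; clash {A, ¬A} at x₀
2. Hence ((¬A ⊓ ∀s.¬B) ⊓ C) ⊑ (B ⊔ ∀s.A): entailed.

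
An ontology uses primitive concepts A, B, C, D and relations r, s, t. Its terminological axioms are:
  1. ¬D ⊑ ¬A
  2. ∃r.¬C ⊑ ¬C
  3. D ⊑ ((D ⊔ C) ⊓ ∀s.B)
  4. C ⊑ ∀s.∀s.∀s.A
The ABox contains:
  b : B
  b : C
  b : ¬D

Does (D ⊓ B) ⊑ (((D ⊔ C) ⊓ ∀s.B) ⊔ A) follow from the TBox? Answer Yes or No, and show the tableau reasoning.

Yes

1. (D ⊓ B) ⊑ (((D ⊔ C) ⊓ ∀s.B) ⊔ A)  ⇔  ((D ⊓ B) ⊓ (((¬D ⊓ ¬C) ⊔ ∃s.¬B) ⊓ ¬A)) unsat w.r.t. T
   all branches close; clash {B, ¬B} at an ∃-successor
2. Hence (D ⊓ B) ⊑ (((D ⊔ C) ⊓ ∀s.B) ⊔ A): entailed.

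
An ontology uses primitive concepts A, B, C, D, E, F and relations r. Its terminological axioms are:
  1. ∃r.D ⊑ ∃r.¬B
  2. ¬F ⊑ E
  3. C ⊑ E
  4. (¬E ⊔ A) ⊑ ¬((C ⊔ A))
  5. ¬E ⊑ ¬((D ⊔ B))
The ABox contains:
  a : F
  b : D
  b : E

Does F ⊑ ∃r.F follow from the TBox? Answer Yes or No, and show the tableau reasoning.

No

1. F ⊑ ∃r.F  ⇔  (F ⊓ ∀r.¬F) unsat w.r.t. T
   open: L(x₀) ⊇ {E, F, ¬A, ¬C, ∀r.¬D, …}
2. Hence F ⊑ ∃r.F: not entailed.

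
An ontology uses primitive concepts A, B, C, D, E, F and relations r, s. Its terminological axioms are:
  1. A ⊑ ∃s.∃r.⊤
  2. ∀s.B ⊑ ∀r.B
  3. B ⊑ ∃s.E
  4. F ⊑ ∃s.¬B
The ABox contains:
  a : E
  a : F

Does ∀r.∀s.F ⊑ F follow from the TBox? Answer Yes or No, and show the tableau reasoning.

No

1. ∀r.∀s.F ⊑ F  ⇔  (∀r.∀s.F ⊓ ¬F) unsat w.r.t. T
   open: L(x₀) ⊇ {¬A, ¬B, ¬F, ∀r.∀s.F, ∃s.¬B} (+ ∃-successors)
2. Hence ∀r.∀s.F ⊑ F: not entailed.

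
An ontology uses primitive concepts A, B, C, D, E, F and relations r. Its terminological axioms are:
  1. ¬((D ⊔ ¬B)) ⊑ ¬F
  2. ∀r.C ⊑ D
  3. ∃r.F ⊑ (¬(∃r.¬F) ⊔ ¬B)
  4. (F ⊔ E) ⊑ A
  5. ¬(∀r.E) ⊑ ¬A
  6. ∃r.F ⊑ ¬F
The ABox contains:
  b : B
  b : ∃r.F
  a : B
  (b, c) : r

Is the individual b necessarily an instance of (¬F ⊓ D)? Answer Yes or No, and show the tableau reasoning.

1. b : (¬F ⊓ D)?  L(b) = {B, ∃r.F} ∪ {(F ⊔ ¬D)}
   apply at b: ∃r.F⊑(¬(∃r.¬F) ⊔ ¬B); ∃r.F⊑¬F
   open: L(b) ⊇ {B, ¬D, ¬E, ¬F, ∀r.E, …} (+ ∃-successors) — b ∉ (¬F ⊓ D) possible
2. Hence b : (¬F ⊓ D): not entailed.

No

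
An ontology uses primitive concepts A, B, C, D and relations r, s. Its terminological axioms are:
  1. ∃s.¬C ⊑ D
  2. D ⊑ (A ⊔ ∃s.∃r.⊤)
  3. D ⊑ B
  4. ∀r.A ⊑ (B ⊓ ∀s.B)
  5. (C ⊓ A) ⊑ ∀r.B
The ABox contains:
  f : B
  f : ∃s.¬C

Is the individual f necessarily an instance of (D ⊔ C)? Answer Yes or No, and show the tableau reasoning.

Yes

1. f : (D ⊔ C)?  L(f) = {B, ∃s.¬C} ∪ {(¬D ⊓ ¬C)}
   clash {D, ¬D} at f — f ∈ (D ⊔ C)
2. Hence f : (D ⊔ C): entailed.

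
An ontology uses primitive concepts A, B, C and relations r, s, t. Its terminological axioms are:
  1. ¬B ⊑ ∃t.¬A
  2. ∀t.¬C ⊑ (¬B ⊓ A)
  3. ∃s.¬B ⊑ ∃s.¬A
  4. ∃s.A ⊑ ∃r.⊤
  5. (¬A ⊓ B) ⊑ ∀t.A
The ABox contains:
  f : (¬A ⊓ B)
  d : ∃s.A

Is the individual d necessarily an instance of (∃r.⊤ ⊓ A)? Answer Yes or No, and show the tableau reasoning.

No

1. d : (∃r.⊤ ⊓ A)?  L(d) = {∃s.A} ∪ {(∀r.⊥ ⊔ ¬A)}
   apply at d: ∃s.A⊑∃r.⊤
   open: L(d) ⊇ {¬A, ¬B, ∀s.B, ∃r.⊤, ∃s.A, …} (+ ∃-successors) — d ∉ (∃r.⊤ ⊓ A) possible
2. Hence d : (∃r.⊤ ⊓ A): not entailed.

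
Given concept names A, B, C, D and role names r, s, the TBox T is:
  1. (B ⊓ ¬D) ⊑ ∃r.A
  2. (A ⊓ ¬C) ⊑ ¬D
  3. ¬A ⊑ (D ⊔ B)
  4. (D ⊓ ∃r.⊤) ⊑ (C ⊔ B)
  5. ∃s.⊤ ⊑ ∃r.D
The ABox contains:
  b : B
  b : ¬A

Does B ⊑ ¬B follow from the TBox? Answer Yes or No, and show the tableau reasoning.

No

1. B ⊑ ¬B  ⇔  (B ⊓ B) unsat w.r.t. T
   open: L(x₀) ⊇ {A, B, C, D, ∀r.⊥, …}
2. Hence B ⊑ ¬B: not entailed.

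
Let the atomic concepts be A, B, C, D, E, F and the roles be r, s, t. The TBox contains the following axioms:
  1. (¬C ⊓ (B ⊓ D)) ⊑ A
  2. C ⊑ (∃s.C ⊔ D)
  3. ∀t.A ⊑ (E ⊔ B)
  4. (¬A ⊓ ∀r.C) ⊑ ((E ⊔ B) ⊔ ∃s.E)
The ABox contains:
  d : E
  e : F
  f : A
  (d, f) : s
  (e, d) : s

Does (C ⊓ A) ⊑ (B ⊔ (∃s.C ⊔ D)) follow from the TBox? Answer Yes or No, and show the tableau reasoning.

1. (C ⊓ A) ⊑ (B ⊔ (∃s.C ⊔ D))  ⇔  ((C ⊓ A) ⊓ (¬B ⊓ (∀s.¬C ⊓ ¬D))) unsat w.r.t. T
   all branches close; clash {D, ¬D} at x₀
2. Hence (C ⊓ A) ⊑ (B ⊔ (∃s.C ⊔ D)): entailed.

Yes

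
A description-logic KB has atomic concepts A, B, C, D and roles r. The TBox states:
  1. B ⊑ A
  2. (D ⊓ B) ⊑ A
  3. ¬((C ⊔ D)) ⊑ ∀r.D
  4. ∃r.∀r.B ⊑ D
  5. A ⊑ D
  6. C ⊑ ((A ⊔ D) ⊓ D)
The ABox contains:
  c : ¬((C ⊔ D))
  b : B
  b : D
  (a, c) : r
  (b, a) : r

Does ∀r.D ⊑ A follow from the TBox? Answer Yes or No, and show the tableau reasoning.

No

1. ∀r.D ⊑ A  ⇔  (∀r.D ⊓ ¬A) unsat w.r.t. T
   open: L(x₀) ⊇ {¬A, ¬B, ¬C, ∀r.D, ∀r.∃r.¬B}
2. Hence ∀r.D ⊑ A: not entailed.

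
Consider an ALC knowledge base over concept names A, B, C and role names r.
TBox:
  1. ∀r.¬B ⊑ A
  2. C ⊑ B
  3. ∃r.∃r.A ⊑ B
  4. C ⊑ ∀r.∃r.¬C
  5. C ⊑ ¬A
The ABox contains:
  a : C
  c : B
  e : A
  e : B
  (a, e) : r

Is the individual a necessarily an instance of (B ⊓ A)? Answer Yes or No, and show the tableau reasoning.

1. a : (B ⊓ A)?  L(a) = {C} ∪ {(¬B ⊔ ¬A)}
   apply at a: C⊑B; C⊑∀r.∃r.¬C; C⊑¬A
   open: L(a) ⊇ {B, C, ¬A, ∀r.∃r.¬C, ∃r.B} (+ ∃-successors) — a ∉ (B ⊓ A) possible
2. Hence a : (B ⊓ A): not entailed.

No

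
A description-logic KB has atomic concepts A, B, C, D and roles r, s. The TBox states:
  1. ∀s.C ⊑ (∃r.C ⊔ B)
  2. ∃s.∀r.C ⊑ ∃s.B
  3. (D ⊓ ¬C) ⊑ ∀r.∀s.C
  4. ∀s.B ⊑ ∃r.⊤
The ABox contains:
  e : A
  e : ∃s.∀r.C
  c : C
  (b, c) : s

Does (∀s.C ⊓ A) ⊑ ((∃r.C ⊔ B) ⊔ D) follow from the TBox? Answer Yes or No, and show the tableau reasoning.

1. (∀s.C ⊓ A) ⊑ ((∃r.C ⊔ B) ⊔ D)  ⇔  ((∀s.C ⊓ A) ⊓ ((∀r.¬C ⊓ ¬B) ⊓ ¬D)) unsat w.r.t. T
   all branches close; clash {B, ¬B} at x₀
2. Hence (∀s.C ⊓ A) ⊑ ((∃r.C ⊔ B) ⊔ D): entailed.

Yes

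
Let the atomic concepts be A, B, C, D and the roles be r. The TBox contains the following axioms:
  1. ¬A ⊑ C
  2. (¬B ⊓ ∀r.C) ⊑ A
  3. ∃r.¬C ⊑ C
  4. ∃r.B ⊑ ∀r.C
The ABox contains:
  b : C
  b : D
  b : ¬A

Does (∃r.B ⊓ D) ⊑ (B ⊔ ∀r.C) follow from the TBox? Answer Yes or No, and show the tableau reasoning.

Yes

1. (∃r.B ⊓ D) ⊑ (B ⊔ ∀r.C)  ⇔  ((∃r.B ⊓ D) ⊓ (¬B ⊓ ∃r.¬C)) unsat w.r.t. T
   all branches close; clash {C, ¬C} at an ∃-successor
2. Hence (∃r.B ⊓ D) ⊑ (B ⊔ ∀r.C): entailed.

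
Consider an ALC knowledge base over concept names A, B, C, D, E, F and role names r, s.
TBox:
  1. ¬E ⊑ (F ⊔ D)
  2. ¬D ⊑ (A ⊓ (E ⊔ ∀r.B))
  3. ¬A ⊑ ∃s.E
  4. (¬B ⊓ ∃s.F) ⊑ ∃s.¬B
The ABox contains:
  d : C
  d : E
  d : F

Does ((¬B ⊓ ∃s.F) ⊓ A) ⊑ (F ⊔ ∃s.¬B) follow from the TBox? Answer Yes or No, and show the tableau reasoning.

Yes

1. ((¬B ⊓ ∃s.F) ⊓ A) ⊑ (F ⊔ ∃s.¬B)  ⇔  (((¬B ⊓ ∃s.F) ⊓ A) ⊓ (¬F ⊓ ∀s.B)) unsat w.r.t. T
   all branches close; clash {B, ¬B} at an ∃-successor
2. Hence ((¬B ⊓ ∃s.F) ⊓ A) ⊑ (F ⊔ ∃s.¬B): entailed.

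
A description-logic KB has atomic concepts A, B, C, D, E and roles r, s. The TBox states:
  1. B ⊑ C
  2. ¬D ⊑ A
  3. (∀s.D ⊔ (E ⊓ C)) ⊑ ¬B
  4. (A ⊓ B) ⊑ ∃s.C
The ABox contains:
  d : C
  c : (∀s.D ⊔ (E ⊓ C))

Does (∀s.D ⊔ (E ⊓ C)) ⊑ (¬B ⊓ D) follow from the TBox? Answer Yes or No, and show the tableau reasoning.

1. (∀s.D ⊔ (E ⊓ C)) ⊑ (¬B ⊓ D)  ⇔  ((∀s.D ⊔ (E ⊓ C)) ⊓ (B ⊔ ¬D)) unsat w.r.t. T
   apply at x₀: (∀s.D ⊔ (E ⊓ C))⊑¬B
   open: L(x₀) ⊇ {A, ¬B, ¬D, ∀s.D}
2. Hence (∀s.D ⊔ (E ⊓ C)) ⊑ (¬B ⊓ D): not entailed.

No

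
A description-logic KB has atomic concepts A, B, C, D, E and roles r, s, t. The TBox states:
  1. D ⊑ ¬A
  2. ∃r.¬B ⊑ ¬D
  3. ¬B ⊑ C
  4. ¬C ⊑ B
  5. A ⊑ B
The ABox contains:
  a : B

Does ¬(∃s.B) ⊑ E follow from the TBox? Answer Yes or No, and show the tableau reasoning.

No

1. ¬(∃s.B) ⊑ E  ⇔  (∀s.¬B ⊓ ¬E) unsat w.r.t. T
   open: L(x₀) ⊇ {B, ¬D, ¬E, ∀s.¬B}
2. Hence ¬(∃s.B) ⊑ E: not entailed.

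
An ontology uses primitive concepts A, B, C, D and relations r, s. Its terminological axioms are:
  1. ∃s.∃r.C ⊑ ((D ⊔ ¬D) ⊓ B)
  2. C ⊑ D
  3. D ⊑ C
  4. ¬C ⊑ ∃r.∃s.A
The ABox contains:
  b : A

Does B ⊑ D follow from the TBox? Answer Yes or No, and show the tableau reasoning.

No

1. B ⊑ D  ⇔  (B ⊓ ¬D) unsat w.r.t. T
   open: L(x₀) ⊇ {B, ¬C, ¬D, ∀s.∀r.¬C, ∃r.∃s.A} (+ ∃-successors)
2. Hence B ⊑ D: not entailed.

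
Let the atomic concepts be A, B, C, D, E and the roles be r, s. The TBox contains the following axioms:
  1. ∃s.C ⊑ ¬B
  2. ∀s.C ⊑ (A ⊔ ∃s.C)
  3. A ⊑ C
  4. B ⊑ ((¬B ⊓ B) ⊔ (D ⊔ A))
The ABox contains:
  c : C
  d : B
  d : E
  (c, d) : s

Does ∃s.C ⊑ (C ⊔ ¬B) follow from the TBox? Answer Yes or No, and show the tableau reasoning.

1. ∃s.C ⊑ (C ⊔ ¬B)  ⇔  (∃s.C ⊓ (¬C ⊓ B)) unsat w.r.t. T
   all branches close; clash {C, ¬C} at x₀
2. Hence ∃s.C ⊑ (C ⊔ ¬B): entailed.

Yes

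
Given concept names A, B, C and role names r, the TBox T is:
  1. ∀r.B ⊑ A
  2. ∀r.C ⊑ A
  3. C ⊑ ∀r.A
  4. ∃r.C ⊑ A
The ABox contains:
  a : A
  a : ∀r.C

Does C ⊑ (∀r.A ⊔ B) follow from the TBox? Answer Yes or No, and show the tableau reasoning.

Yes

1. C ⊑ (∀r.A ⊔ B)  ⇔  (C ⊓ (∃r.¬A ⊓ ¬B)) unsat w.r.t. T
   all branches close; clash {A, ¬A} at an ∃-successor
2. Hence C ⊑ (∀r.A ⊔ B): entailed.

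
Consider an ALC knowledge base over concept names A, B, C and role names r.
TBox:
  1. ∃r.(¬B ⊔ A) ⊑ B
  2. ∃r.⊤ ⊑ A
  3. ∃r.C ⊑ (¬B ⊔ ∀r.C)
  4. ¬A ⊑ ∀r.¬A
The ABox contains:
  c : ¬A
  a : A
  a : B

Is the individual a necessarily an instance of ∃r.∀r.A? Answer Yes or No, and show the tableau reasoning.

No

1. a : ∃r.∀r.A?  L(a) = {A, B} ∪ {∀r.∃r.¬A}
   open: L(a) ⊇ {A, B, ∀r.¬C, ∀r.∃r.¬A} — a ∉ ∃r.∀r.A possible
2. Hence a : ∃r.∀r.A: not entailed.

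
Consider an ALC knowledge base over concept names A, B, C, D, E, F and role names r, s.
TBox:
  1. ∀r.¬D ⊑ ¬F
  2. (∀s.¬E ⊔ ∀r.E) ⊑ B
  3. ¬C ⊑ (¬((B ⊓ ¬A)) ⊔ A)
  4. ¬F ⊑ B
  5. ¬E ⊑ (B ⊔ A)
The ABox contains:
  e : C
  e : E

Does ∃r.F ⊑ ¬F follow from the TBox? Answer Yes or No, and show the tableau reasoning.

1. ∃r.F ⊑ ¬F  ⇔  (∃r.F ⊓ F) unsat w.r.t. T
   open: L(x₀) ⊇ {C, E, F, ∃r.D, ∃r.F, …} (+ ∃-successors)
2. Hence ∃r.F ⊑ ¬F: not entailed.

No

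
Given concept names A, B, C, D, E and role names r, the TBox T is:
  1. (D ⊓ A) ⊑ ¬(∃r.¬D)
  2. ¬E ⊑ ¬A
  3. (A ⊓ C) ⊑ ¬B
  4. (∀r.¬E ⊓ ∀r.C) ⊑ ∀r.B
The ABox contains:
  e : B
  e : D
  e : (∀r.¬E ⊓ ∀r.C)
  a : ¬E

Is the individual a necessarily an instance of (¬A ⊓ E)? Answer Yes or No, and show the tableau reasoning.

1. a : (¬A ⊓ E)?  L(a) = {¬E} ∪ {(A ⊔ ¬E)}
   apply at a: ¬E⊑¬A
   open: L(a) ⊇ {¬A, ¬E, ∃r.E} (+ ∃-successors) — a ∉ (¬A ⊓ E) possible
2. Hence a : (¬A ⊓ E): not entailed.

No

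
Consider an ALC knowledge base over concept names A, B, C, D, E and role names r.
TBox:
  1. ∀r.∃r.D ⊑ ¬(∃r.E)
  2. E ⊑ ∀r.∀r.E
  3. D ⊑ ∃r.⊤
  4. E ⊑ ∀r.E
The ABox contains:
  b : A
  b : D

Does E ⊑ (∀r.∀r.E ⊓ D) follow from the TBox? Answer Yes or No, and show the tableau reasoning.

No

1. E ⊑ (∀r.∀r.E ⊓ D)  ⇔  (E ⊓ (∃r.∃r.¬E ⊔ ¬D)) unsat w.r.t. T
   apply at x₀: E⊑∀r.∀r.E; E⊑∀r.E
   open: L(x₀) ⊇ {E, ¬D, ∀r.E, ∀r.∀r.E, ∃r.∀r.¬D} (+ ∃-successors)
2. Hence E ⊑ (∀r.∀r.E ⊓ D): not entailed.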